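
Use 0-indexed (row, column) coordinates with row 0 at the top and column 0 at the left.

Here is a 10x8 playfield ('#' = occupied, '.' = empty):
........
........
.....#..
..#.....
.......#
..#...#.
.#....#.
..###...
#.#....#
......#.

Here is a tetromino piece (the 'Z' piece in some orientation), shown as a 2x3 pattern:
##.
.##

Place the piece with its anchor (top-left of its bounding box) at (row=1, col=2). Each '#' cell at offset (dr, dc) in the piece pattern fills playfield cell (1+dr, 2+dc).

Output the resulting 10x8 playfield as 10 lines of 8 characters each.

Answer: ........
..##....
...###..
..#.....
.......#
..#...#.
.#....#.
..###...
#.#....#
......#.

Derivation:
Fill (1+0,2+0) = (1,2)
Fill (1+0,2+1) = (1,3)
Fill (1+1,2+1) = (2,3)
Fill (1+1,2+2) = (2,4)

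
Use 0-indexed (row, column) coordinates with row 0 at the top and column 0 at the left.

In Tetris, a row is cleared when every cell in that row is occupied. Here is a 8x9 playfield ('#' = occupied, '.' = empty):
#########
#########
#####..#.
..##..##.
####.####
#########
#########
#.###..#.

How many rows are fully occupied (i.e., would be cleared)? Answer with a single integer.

Answer: 4

Derivation:
Check each row:
  row 0: 0 empty cells -> FULL (clear)
  row 1: 0 empty cells -> FULL (clear)
  row 2: 3 empty cells -> not full
  row 3: 5 empty cells -> not full
  row 4: 1 empty cell -> not full
  row 5: 0 empty cells -> FULL (clear)
  row 6: 0 empty cells -> FULL (clear)
  row 7: 4 empty cells -> not full
Total rows cleared: 4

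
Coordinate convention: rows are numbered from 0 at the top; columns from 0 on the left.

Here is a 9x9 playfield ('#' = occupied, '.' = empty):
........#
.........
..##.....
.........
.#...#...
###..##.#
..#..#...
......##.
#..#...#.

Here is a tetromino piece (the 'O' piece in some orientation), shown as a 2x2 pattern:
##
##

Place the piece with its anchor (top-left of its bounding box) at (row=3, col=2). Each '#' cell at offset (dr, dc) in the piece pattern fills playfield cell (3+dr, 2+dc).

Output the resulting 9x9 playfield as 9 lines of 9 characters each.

Answer: ........#
.........
..##.....
..##.....
.###.#...
###..##.#
..#..#...
......##.
#..#...#.

Derivation:
Fill (3+0,2+0) = (3,2)
Fill (3+0,2+1) = (3,3)
Fill (3+1,2+0) = (4,2)
Fill (3+1,2+1) = (4,3)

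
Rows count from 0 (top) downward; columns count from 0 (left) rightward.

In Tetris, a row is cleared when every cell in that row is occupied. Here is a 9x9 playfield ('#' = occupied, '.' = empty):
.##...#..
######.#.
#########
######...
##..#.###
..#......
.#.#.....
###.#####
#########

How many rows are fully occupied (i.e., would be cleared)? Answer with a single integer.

Answer: 2

Derivation:
Check each row:
  row 0: 6 empty cells -> not full
  row 1: 2 empty cells -> not full
  row 2: 0 empty cells -> FULL (clear)
  row 3: 3 empty cells -> not full
  row 4: 3 empty cells -> not full
  row 5: 8 empty cells -> not full
  row 6: 7 empty cells -> not full
  row 7: 1 empty cell -> not full
  row 8: 0 empty cells -> FULL (clear)
Total rows cleared: 2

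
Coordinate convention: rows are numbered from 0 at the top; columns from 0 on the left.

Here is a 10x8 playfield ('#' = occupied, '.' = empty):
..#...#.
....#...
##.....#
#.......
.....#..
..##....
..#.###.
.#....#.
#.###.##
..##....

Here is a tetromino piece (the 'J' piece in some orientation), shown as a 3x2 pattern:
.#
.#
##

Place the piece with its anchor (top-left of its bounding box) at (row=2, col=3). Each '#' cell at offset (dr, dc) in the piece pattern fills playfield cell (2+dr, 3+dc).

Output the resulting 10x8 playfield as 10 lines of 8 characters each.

Answer: ..#...#.
....#...
##..#..#
#...#...
...###..
..##....
..#.###.
.#....#.
#.###.##
..##....

Derivation:
Fill (2+0,3+1) = (2,4)
Fill (2+1,3+1) = (3,4)
Fill (2+2,3+0) = (4,3)
Fill (2+2,3+1) = (4,4)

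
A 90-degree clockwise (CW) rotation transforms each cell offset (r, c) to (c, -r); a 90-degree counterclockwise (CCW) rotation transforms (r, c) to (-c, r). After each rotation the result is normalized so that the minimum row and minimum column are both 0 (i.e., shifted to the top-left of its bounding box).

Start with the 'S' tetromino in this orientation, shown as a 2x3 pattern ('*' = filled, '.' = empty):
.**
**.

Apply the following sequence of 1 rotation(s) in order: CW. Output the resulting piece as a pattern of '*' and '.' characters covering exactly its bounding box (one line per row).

Answer: *.
**
.*

Derivation:
Start:
.**
**.
After rotation 1 (CW):
*.
**
.*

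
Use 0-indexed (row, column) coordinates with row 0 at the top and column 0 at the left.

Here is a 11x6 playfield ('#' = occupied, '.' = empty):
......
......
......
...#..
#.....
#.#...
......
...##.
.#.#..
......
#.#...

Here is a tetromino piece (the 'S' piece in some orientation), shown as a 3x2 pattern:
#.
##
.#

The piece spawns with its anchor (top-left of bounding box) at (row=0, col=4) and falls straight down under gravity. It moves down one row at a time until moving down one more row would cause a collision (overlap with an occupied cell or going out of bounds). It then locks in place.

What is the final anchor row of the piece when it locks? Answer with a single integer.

Answer: 5

Derivation:
Spawn at (row=0, col=4). Try each row:
  row 0: fits
  row 1: fits
  row 2: fits
  row 3: fits
  row 4: fits
  row 5: fits
  row 6: blocked -> lock at row 5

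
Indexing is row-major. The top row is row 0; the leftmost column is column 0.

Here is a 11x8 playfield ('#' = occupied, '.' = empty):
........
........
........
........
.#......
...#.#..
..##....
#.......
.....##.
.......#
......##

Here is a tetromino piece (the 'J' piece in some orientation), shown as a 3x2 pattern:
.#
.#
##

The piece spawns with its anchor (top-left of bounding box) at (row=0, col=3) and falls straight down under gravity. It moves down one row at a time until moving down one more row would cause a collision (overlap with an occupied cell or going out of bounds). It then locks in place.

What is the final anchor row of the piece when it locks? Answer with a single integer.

Answer: 2

Derivation:
Spawn at (row=0, col=3). Try each row:
  row 0: fits
  row 1: fits
  row 2: fits
  row 3: blocked -> lock at row 2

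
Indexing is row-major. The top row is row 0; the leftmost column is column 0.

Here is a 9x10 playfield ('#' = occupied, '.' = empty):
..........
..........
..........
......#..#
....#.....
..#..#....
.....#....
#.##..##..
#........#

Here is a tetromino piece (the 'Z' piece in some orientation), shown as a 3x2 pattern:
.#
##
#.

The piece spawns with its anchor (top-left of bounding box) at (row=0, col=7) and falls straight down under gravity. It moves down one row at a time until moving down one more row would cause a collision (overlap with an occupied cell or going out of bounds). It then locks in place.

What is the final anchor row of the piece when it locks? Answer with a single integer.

Spawn at (row=0, col=7). Try each row:
  row 0: fits
  row 1: fits
  row 2: fits
  row 3: fits
  row 4: fits
  row 5: blocked -> lock at row 4

Answer: 4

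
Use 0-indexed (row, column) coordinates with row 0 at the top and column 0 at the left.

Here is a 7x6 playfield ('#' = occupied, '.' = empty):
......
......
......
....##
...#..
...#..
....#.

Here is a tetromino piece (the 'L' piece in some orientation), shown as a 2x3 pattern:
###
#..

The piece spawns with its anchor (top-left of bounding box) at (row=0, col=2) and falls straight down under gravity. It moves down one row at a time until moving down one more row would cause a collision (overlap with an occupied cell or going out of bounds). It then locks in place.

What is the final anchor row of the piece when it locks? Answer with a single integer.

Spawn at (row=0, col=2). Try each row:
  row 0: fits
  row 1: fits
  row 2: fits
  row 3: blocked -> lock at row 2

Answer: 2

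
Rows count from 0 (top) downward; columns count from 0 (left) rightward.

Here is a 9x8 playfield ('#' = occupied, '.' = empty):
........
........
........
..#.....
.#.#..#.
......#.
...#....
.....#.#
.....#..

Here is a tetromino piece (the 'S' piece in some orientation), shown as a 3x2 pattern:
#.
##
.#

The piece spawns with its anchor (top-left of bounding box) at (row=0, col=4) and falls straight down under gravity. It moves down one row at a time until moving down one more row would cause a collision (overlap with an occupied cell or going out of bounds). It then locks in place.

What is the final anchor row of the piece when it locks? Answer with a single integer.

Answer: 4

Derivation:
Spawn at (row=0, col=4). Try each row:
  row 0: fits
  row 1: fits
  row 2: fits
  row 3: fits
  row 4: fits
  row 5: blocked -> lock at row 4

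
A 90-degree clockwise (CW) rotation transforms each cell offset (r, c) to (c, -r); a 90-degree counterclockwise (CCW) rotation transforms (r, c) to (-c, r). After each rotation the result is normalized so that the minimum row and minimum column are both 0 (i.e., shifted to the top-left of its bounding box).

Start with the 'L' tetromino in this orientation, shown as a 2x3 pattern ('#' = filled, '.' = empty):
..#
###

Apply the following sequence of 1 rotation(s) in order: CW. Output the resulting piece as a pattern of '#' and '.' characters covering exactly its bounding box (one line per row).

Answer: #.
#.
##

Derivation:
Start:
..#
###
After rotation 1 (CW):
#.
#.
##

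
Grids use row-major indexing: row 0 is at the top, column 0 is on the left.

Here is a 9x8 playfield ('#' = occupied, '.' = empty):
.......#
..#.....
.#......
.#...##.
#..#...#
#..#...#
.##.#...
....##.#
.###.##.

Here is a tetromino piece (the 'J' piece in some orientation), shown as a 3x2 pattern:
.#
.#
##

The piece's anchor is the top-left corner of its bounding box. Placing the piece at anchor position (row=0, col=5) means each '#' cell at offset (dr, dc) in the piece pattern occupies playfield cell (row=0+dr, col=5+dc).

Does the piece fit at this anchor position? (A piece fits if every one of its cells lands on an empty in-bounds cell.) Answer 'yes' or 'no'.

Check each piece cell at anchor (0, 5):
  offset (0,1) -> (0,6): empty -> OK
  offset (1,1) -> (1,6): empty -> OK
  offset (2,0) -> (2,5): empty -> OK
  offset (2,1) -> (2,6): empty -> OK
All cells valid: yes

Answer: yes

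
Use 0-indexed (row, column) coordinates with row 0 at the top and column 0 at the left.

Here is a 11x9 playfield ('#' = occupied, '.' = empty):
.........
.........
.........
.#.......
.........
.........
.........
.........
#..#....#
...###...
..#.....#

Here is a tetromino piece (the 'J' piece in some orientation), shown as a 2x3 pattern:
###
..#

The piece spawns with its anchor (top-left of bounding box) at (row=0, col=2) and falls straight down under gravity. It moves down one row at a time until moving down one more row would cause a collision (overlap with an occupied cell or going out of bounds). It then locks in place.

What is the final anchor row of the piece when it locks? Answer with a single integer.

Spawn at (row=0, col=2). Try each row:
  row 0: fits
  row 1: fits
  row 2: fits
  row 3: fits
  row 4: fits
  row 5: fits
  row 6: fits
  row 7: fits
  row 8: blocked -> lock at row 7

Answer: 7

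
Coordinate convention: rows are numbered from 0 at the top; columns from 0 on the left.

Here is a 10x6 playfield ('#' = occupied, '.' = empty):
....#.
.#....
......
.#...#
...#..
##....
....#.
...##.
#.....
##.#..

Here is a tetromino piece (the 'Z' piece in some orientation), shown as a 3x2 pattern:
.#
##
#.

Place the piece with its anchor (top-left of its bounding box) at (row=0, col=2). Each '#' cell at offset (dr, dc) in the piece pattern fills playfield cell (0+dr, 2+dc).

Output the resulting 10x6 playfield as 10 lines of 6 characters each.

Answer: ...##.
.###..
..#...
.#...#
...#..
##....
....#.
...##.
#.....
##.#..

Derivation:
Fill (0+0,2+1) = (0,3)
Fill (0+1,2+0) = (1,2)
Fill (0+1,2+1) = (1,3)
Fill (0+2,2+0) = (2,2)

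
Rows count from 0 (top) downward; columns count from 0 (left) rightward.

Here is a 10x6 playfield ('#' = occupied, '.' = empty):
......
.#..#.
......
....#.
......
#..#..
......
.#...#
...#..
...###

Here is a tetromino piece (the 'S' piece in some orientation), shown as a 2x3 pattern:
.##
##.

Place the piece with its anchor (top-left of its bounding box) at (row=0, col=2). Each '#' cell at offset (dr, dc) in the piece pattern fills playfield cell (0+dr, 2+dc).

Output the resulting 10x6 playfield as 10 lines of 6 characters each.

Fill (0+0,2+1) = (0,3)
Fill (0+0,2+2) = (0,4)
Fill (0+1,2+0) = (1,2)
Fill (0+1,2+1) = (1,3)

Answer: ...##.
.####.
......
....#.
......
#..#..
......
.#...#
...#..
...###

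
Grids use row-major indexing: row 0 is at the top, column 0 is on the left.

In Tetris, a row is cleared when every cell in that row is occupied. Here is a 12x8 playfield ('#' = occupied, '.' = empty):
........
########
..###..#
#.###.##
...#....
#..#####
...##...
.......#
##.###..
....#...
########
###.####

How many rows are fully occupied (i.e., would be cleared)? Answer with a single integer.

Check each row:
  row 0: 8 empty cells -> not full
  row 1: 0 empty cells -> FULL (clear)
  row 2: 4 empty cells -> not full
  row 3: 2 empty cells -> not full
  row 4: 7 empty cells -> not full
  row 5: 2 empty cells -> not full
  row 6: 6 empty cells -> not full
  row 7: 7 empty cells -> not full
  row 8: 3 empty cells -> not full
  row 9: 7 empty cells -> not full
  row 10: 0 empty cells -> FULL (clear)
  row 11: 1 empty cell -> not full
Total rows cleared: 2

Answer: 2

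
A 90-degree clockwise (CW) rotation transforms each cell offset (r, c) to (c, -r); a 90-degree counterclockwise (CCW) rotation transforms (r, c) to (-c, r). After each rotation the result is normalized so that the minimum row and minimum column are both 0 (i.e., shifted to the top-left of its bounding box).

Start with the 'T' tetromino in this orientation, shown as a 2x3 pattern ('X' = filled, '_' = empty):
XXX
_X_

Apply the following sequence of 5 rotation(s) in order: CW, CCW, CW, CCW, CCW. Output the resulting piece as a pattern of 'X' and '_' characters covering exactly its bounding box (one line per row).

Start:
XXX
_X_
After rotation 1 (CW):
_X
XX
_X
After rotation 2 (CCW):
XXX
_X_
After rotation 3 (CW):
_X
XX
_X
After rotation 4 (CCW):
XXX
_X_
After rotation 5 (CCW):
X_
XX
X_

Answer: X_
XX
X_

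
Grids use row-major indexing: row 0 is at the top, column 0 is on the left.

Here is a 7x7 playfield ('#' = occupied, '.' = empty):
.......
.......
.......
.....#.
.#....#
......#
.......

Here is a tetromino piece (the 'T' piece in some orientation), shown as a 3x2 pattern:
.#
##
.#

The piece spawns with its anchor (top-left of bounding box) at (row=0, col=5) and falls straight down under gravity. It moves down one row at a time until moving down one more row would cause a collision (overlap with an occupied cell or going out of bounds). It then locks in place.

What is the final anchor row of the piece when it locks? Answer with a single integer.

Answer: 1

Derivation:
Spawn at (row=0, col=5). Try each row:
  row 0: fits
  row 1: fits
  row 2: blocked -> lock at row 1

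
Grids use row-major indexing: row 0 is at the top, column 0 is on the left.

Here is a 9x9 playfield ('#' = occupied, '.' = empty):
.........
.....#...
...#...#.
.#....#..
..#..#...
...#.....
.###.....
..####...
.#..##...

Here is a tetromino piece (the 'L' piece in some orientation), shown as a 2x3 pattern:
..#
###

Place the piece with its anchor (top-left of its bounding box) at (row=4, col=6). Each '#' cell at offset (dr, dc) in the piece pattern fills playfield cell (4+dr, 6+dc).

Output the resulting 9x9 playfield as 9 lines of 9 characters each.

Fill (4+0,6+2) = (4,8)
Fill (4+1,6+0) = (5,6)
Fill (4+1,6+1) = (5,7)
Fill (4+1,6+2) = (5,8)

Answer: .........
.....#...
...#...#.
.#....#..
..#..#..#
...#..###
.###.....
..####...
.#..##...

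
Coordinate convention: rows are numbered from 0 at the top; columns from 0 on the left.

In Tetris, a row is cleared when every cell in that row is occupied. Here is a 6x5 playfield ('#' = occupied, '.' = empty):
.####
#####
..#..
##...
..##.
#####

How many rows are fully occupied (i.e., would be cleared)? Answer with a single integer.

Answer: 2

Derivation:
Check each row:
  row 0: 1 empty cell -> not full
  row 1: 0 empty cells -> FULL (clear)
  row 2: 4 empty cells -> not full
  row 3: 3 empty cells -> not full
  row 4: 3 empty cells -> not full
  row 5: 0 empty cells -> FULL (clear)
Total rows cleared: 2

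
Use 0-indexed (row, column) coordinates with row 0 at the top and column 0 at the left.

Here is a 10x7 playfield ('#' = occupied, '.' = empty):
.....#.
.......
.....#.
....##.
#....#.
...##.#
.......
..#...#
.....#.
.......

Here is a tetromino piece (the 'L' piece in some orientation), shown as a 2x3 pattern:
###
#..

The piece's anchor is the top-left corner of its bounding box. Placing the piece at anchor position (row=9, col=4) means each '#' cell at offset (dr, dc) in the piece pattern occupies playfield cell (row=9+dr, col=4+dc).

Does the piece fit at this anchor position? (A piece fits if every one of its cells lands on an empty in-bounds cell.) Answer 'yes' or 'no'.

Answer: no

Derivation:
Check each piece cell at anchor (9, 4):
  offset (0,0) -> (9,4): empty -> OK
  offset (0,1) -> (9,5): empty -> OK
  offset (0,2) -> (9,6): empty -> OK
  offset (1,0) -> (10,4): out of bounds -> FAIL
All cells valid: no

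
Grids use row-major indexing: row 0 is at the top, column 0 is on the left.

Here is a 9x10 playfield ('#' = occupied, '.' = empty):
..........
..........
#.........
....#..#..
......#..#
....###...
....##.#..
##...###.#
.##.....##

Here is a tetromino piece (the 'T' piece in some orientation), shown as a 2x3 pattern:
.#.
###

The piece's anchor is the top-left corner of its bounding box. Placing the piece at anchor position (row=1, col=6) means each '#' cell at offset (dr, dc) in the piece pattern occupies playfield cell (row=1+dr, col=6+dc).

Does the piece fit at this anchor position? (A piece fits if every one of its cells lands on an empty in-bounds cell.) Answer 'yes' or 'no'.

Check each piece cell at anchor (1, 6):
  offset (0,1) -> (1,7): empty -> OK
  offset (1,0) -> (2,6): empty -> OK
  offset (1,1) -> (2,7): empty -> OK
  offset (1,2) -> (2,8): empty -> OK
All cells valid: yes

Answer: yes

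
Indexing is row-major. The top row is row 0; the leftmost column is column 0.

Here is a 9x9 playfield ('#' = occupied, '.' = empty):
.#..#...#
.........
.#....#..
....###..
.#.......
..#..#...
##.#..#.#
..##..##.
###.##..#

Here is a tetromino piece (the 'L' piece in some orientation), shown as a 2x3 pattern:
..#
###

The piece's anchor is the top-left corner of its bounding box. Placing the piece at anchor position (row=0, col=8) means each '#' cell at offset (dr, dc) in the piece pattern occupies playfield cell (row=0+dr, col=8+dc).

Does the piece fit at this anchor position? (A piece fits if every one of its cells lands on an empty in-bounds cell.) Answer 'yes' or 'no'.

Answer: no

Derivation:
Check each piece cell at anchor (0, 8):
  offset (0,2) -> (0,10): out of bounds -> FAIL
  offset (1,0) -> (1,8): empty -> OK
  offset (1,1) -> (1,9): out of bounds -> FAIL
  offset (1,2) -> (1,10): out of bounds -> FAIL
All cells valid: no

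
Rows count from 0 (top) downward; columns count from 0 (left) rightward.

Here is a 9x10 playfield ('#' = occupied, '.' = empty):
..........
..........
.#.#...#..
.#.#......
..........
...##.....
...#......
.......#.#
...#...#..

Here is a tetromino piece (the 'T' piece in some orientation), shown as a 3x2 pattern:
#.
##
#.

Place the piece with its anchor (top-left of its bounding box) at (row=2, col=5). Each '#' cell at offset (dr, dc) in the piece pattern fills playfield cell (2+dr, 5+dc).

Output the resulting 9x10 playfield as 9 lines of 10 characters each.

Answer: ..........
..........
.#.#.#.#..
.#.#.##...
.....#....
...##.....
...#......
.......#.#
...#...#..

Derivation:
Fill (2+0,5+0) = (2,5)
Fill (2+1,5+0) = (3,5)
Fill (2+1,5+1) = (3,6)
Fill (2+2,5+0) = (4,5)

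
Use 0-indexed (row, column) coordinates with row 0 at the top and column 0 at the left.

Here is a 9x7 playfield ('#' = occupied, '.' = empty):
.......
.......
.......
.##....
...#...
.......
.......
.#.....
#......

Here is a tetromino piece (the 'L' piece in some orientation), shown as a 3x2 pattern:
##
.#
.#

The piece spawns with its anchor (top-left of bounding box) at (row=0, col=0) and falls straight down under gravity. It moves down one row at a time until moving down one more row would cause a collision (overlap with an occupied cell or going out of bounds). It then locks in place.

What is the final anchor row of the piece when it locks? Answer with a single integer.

Spawn at (row=0, col=0). Try each row:
  row 0: fits
  row 1: blocked -> lock at row 0

Answer: 0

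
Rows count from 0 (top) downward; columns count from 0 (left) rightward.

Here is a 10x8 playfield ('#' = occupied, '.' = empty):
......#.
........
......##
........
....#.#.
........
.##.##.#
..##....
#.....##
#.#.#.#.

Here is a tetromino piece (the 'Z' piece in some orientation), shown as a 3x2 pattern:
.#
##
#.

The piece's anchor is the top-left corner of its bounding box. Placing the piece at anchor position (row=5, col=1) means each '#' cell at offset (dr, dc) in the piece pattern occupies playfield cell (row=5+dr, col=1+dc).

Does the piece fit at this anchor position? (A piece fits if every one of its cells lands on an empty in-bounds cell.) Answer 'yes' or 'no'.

Check each piece cell at anchor (5, 1):
  offset (0,1) -> (5,2): empty -> OK
  offset (1,0) -> (6,1): occupied ('#') -> FAIL
  offset (1,1) -> (6,2): occupied ('#') -> FAIL
  offset (2,0) -> (7,1): empty -> OK
All cells valid: no

Answer: no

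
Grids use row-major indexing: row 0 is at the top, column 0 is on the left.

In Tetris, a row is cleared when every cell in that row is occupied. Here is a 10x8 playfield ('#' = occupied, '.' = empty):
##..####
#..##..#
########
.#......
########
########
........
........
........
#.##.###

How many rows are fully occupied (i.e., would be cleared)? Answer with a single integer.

Check each row:
  row 0: 2 empty cells -> not full
  row 1: 4 empty cells -> not full
  row 2: 0 empty cells -> FULL (clear)
  row 3: 7 empty cells -> not full
  row 4: 0 empty cells -> FULL (clear)
  row 5: 0 empty cells -> FULL (clear)
  row 6: 8 empty cells -> not full
  row 7: 8 empty cells -> not full
  row 8: 8 empty cells -> not full
  row 9: 2 empty cells -> not full
Total rows cleared: 3

Answer: 3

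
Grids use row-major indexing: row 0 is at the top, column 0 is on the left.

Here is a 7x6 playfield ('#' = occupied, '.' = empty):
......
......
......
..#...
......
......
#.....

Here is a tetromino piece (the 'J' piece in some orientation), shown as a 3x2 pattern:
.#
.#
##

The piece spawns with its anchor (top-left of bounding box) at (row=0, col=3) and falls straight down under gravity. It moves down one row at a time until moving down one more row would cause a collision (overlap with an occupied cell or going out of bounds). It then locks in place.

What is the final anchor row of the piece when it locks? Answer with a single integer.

Answer: 4

Derivation:
Spawn at (row=0, col=3). Try each row:
  row 0: fits
  row 1: fits
  row 2: fits
  row 3: fits
  row 4: fits
  row 5: blocked -> lock at row 4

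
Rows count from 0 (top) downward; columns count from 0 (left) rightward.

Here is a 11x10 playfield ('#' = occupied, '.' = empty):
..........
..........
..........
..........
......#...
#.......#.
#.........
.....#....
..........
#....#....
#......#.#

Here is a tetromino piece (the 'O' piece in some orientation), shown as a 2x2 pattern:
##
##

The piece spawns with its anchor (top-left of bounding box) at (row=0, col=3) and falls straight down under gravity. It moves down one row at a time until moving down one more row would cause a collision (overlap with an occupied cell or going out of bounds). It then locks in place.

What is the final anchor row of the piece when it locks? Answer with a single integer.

Answer: 9

Derivation:
Spawn at (row=0, col=3). Try each row:
  row 0: fits
  row 1: fits
  row 2: fits
  row 3: fits
  row 4: fits
  row 5: fits
  row 6: fits
  row 7: fits
  row 8: fits
  row 9: fits
  row 10: blocked -> lock at row 9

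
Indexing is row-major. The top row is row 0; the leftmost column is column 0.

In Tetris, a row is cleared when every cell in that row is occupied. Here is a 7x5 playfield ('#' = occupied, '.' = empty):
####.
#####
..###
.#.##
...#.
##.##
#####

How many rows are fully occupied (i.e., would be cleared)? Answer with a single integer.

Check each row:
  row 0: 1 empty cell -> not full
  row 1: 0 empty cells -> FULL (clear)
  row 2: 2 empty cells -> not full
  row 3: 2 empty cells -> not full
  row 4: 4 empty cells -> not full
  row 5: 1 empty cell -> not full
  row 6: 0 empty cells -> FULL (clear)
Total rows cleared: 2

Answer: 2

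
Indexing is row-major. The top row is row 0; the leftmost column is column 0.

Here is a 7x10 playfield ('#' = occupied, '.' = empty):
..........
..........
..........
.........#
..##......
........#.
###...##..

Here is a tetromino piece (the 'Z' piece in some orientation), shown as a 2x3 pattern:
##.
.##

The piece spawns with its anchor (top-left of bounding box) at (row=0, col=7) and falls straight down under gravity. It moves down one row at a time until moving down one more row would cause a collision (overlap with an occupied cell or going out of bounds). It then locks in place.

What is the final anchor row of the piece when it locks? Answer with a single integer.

Spawn at (row=0, col=7). Try each row:
  row 0: fits
  row 1: fits
  row 2: blocked -> lock at row 1

Answer: 1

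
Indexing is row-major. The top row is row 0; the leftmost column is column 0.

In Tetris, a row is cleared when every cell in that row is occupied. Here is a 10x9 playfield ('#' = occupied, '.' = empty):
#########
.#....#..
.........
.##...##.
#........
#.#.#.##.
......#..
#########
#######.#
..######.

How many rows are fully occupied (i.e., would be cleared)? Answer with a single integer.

Answer: 2

Derivation:
Check each row:
  row 0: 0 empty cells -> FULL (clear)
  row 1: 7 empty cells -> not full
  row 2: 9 empty cells -> not full
  row 3: 5 empty cells -> not full
  row 4: 8 empty cells -> not full
  row 5: 4 empty cells -> not full
  row 6: 8 empty cells -> not full
  row 7: 0 empty cells -> FULL (clear)
  row 8: 1 empty cell -> not full
  row 9: 3 empty cells -> not full
Total rows cleared: 2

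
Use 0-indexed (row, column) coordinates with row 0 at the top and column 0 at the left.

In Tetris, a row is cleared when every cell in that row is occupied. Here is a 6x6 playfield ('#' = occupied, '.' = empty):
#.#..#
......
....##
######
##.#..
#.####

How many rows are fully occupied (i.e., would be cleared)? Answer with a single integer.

Answer: 1

Derivation:
Check each row:
  row 0: 3 empty cells -> not full
  row 1: 6 empty cells -> not full
  row 2: 4 empty cells -> not full
  row 3: 0 empty cells -> FULL (clear)
  row 4: 3 empty cells -> not full
  row 5: 1 empty cell -> not full
Total rows cleared: 1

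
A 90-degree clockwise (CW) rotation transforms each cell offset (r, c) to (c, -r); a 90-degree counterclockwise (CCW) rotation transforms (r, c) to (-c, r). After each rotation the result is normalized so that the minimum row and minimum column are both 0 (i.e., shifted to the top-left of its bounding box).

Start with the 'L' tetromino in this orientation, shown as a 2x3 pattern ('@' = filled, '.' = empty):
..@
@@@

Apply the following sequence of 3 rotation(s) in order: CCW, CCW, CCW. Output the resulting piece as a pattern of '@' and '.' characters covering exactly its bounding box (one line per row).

Answer: @.
@.
@@

Derivation:
Start:
..@
@@@
After rotation 1 (CCW):
@@
.@
.@
After rotation 2 (CCW):
@@@
@..
After rotation 3 (CCW):
@.
@.
@@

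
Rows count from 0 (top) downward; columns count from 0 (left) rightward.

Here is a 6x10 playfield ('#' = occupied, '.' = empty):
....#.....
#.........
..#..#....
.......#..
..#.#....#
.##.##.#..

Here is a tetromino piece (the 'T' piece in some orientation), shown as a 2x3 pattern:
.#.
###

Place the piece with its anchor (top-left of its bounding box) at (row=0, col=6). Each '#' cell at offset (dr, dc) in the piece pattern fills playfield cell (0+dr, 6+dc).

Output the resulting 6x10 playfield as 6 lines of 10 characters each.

Answer: ....#..#..
#.....###.
..#..#....
.......#..
..#.#....#
.##.##.#..

Derivation:
Fill (0+0,6+1) = (0,7)
Fill (0+1,6+0) = (1,6)
Fill (0+1,6+1) = (1,7)
Fill (0+1,6+2) = (1,8)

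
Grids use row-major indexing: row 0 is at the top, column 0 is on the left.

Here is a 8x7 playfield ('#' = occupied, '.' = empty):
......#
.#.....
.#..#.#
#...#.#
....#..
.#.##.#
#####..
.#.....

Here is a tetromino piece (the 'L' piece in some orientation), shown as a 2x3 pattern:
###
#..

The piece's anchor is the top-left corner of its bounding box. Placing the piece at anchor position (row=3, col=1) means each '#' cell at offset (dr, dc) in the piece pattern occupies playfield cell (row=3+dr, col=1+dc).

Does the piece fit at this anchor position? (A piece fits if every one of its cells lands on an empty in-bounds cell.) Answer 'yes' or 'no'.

Check each piece cell at anchor (3, 1):
  offset (0,0) -> (3,1): empty -> OK
  offset (0,1) -> (3,2): empty -> OK
  offset (0,2) -> (3,3): empty -> OK
  offset (1,0) -> (4,1): empty -> OK
All cells valid: yes

Answer: yes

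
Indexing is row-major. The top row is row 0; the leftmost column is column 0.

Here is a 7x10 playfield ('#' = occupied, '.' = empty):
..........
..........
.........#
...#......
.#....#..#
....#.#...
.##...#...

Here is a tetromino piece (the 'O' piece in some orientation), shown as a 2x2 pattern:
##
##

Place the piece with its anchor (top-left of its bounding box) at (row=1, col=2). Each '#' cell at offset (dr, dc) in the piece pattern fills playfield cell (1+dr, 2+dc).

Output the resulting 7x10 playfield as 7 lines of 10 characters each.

Fill (1+0,2+0) = (1,2)
Fill (1+0,2+1) = (1,3)
Fill (1+1,2+0) = (2,2)
Fill (1+1,2+1) = (2,3)

Answer: ..........
..##......
..##.....#
...#......
.#....#..#
....#.#...
.##...#...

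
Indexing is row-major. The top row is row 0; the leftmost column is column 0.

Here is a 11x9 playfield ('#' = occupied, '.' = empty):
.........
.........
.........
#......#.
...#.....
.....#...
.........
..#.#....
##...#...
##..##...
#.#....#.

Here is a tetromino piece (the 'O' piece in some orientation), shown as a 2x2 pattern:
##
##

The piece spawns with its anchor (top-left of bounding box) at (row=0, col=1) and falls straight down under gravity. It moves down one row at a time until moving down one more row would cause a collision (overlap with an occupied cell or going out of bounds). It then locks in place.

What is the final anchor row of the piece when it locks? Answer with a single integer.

Answer: 5

Derivation:
Spawn at (row=0, col=1). Try each row:
  row 0: fits
  row 1: fits
  row 2: fits
  row 3: fits
  row 4: fits
  row 5: fits
  row 6: blocked -> lock at row 5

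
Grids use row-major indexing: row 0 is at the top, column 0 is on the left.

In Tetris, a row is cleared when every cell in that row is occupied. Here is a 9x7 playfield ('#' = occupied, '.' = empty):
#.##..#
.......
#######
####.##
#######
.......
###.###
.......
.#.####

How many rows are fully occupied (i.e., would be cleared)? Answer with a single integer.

Check each row:
  row 0: 3 empty cells -> not full
  row 1: 7 empty cells -> not full
  row 2: 0 empty cells -> FULL (clear)
  row 3: 1 empty cell -> not full
  row 4: 0 empty cells -> FULL (clear)
  row 5: 7 empty cells -> not full
  row 6: 1 empty cell -> not full
  row 7: 7 empty cells -> not full
  row 8: 2 empty cells -> not full
Total rows cleared: 2

Answer: 2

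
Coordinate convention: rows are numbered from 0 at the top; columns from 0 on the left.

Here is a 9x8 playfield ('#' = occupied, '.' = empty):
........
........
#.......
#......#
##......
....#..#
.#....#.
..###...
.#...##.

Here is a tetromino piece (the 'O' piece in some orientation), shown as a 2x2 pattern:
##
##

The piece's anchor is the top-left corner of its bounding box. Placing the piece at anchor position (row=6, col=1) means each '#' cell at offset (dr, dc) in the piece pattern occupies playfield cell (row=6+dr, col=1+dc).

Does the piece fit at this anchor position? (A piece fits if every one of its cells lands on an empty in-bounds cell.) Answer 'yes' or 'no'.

Answer: no

Derivation:
Check each piece cell at anchor (6, 1):
  offset (0,0) -> (6,1): occupied ('#') -> FAIL
  offset (0,1) -> (6,2): empty -> OK
  offset (1,0) -> (7,1): empty -> OK
  offset (1,1) -> (7,2): occupied ('#') -> FAIL
All cells valid: no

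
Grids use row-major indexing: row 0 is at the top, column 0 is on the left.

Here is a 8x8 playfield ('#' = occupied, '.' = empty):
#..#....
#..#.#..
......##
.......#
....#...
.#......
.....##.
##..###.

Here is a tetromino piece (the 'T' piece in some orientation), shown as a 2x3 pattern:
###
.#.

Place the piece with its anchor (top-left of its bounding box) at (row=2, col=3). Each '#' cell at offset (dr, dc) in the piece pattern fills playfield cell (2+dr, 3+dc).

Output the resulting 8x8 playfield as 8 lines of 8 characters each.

Answer: #..#....
#..#.#..
...#####
....#..#
....#...
.#......
.....##.
##..###.

Derivation:
Fill (2+0,3+0) = (2,3)
Fill (2+0,3+1) = (2,4)
Fill (2+0,3+2) = (2,5)
Fill (2+1,3+1) = (3,4)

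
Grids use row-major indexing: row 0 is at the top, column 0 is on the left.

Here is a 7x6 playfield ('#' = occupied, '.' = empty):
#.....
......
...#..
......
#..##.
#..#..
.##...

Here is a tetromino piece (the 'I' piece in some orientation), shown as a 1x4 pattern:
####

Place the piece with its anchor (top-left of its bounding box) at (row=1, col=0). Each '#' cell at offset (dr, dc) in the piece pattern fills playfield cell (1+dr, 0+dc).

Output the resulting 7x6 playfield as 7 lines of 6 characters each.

Fill (1+0,0+0) = (1,0)
Fill (1+0,0+1) = (1,1)
Fill (1+0,0+2) = (1,2)
Fill (1+0,0+3) = (1,3)

Answer: #.....
####..
...#..
......
#..##.
#..#..
.##...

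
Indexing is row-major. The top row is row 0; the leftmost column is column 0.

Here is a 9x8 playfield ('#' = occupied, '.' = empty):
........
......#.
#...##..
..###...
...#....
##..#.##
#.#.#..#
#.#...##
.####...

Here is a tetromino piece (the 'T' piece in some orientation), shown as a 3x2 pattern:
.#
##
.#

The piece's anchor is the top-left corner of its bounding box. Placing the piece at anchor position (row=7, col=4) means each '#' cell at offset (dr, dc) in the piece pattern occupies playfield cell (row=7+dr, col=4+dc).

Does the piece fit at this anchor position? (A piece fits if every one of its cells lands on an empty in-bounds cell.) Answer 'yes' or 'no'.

Check each piece cell at anchor (7, 4):
  offset (0,1) -> (7,5): empty -> OK
  offset (1,0) -> (8,4): occupied ('#') -> FAIL
  offset (1,1) -> (8,5): empty -> OK
  offset (2,1) -> (9,5): out of bounds -> FAIL
All cells valid: no

Answer: no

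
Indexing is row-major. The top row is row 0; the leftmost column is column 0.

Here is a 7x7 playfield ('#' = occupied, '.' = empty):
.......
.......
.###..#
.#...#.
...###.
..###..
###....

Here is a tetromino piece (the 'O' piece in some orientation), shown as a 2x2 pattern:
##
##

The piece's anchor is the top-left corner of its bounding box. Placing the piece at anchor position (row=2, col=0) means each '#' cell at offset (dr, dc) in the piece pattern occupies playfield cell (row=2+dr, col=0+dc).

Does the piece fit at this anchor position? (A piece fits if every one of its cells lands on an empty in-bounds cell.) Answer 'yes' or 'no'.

Check each piece cell at anchor (2, 0):
  offset (0,0) -> (2,0): empty -> OK
  offset (0,1) -> (2,1): occupied ('#') -> FAIL
  offset (1,0) -> (3,0): empty -> OK
  offset (1,1) -> (3,1): occupied ('#') -> FAIL
All cells valid: no

Answer: no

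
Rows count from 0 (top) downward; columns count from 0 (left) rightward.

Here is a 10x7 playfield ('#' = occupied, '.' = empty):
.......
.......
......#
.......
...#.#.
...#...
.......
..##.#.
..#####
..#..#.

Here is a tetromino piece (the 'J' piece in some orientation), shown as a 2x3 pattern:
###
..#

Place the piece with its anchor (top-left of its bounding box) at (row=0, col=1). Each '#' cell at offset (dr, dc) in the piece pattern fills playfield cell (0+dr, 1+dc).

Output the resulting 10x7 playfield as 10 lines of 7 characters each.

Answer: .###...
...#...
......#
.......
...#.#.
...#...
.......
..##.#.
..#####
..#..#.

Derivation:
Fill (0+0,1+0) = (0,1)
Fill (0+0,1+1) = (0,2)
Fill (0+0,1+2) = (0,3)
Fill (0+1,1+2) = (1,3)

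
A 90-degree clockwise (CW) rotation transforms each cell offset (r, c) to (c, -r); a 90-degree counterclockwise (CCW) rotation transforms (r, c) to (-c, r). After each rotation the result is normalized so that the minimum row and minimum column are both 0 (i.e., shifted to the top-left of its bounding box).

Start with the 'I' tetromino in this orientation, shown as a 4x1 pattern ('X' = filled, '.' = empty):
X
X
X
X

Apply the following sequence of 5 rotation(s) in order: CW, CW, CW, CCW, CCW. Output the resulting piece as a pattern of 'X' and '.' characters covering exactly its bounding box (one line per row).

Start:
X
X
X
X
After rotation 1 (CW):
XXXX
After rotation 2 (CW):
X
X
X
X
After rotation 3 (CW):
XXXX
After rotation 4 (CCW):
X
X
X
X
After rotation 5 (CCW):
XXXX

Answer: XXXX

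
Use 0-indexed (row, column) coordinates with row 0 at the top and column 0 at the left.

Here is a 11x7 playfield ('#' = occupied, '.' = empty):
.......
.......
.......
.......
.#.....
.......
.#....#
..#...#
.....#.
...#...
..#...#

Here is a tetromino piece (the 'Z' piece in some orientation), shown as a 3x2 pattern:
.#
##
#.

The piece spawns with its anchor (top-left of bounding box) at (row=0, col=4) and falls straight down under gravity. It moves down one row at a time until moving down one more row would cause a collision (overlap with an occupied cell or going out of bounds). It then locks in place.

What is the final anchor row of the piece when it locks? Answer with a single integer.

Spawn at (row=0, col=4). Try each row:
  row 0: fits
  row 1: fits
  row 2: fits
  row 3: fits
  row 4: fits
  row 5: fits
  row 6: fits
  row 7: blocked -> lock at row 6

Answer: 6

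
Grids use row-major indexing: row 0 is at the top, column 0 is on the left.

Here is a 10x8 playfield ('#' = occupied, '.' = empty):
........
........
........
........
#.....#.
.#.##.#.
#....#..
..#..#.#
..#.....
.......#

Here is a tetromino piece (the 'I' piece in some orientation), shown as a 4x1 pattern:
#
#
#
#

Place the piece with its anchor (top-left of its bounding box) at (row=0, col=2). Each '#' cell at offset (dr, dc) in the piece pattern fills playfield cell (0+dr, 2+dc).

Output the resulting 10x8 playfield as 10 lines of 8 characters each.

Fill (0+0,2+0) = (0,2)
Fill (0+1,2+0) = (1,2)
Fill (0+2,2+0) = (2,2)
Fill (0+3,2+0) = (3,2)

Answer: ..#.....
..#.....
..#.....
..#.....
#.....#.
.#.##.#.
#....#..
..#..#.#
..#.....
.......#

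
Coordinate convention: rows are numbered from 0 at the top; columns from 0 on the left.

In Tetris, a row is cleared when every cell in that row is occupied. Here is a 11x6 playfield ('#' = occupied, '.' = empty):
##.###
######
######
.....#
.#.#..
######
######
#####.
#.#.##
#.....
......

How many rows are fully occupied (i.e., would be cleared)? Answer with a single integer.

Answer: 4

Derivation:
Check each row:
  row 0: 1 empty cell -> not full
  row 1: 0 empty cells -> FULL (clear)
  row 2: 0 empty cells -> FULL (clear)
  row 3: 5 empty cells -> not full
  row 4: 4 empty cells -> not full
  row 5: 0 empty cells -> FULL (clear)
  row 6: 0 empty cells -> FULL (clear)
  row 7: 1 empty cell -> not full
  row 8: 2 empty cells -> not full
  row 9: 5 empty cells -> not full
  row 10: 6 empty cells -> not full
Total rows cleared: 4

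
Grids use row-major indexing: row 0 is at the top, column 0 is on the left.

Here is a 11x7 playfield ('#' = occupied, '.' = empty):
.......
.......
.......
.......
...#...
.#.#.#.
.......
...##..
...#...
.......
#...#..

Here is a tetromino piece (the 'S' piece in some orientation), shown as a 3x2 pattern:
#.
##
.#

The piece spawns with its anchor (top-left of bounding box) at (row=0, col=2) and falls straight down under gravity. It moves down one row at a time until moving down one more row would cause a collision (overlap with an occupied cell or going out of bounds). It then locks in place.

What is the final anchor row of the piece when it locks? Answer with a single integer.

Answer: 1

Derivation:
Spawn at (row=0, col=2). Try each row:
  row 0: fits
  row 1: fits
  row 2: blocked -> lock at row 1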